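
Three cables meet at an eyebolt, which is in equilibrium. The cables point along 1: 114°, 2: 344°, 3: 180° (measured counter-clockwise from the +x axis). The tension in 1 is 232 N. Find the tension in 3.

T_3 ≈ 645 N

Resolve: ΣF_x = 232 cos 114° + T_2 cos 344° + T_3 cos 180° = 0.
        ΣF_y = 232 sin 114° + T_2 sin 344° + T_3 sin 180° = 0.
The known terms sum to (-94.36, 211.9) N, so 0.9613 T_2 − 1.0000 T_3 = 94.36 and -0.2756 T_2 + 0.0000 T_3 = -211.9.
Solving simultaneously: T_2 = 768.9 N, T_3 = 644.8 N.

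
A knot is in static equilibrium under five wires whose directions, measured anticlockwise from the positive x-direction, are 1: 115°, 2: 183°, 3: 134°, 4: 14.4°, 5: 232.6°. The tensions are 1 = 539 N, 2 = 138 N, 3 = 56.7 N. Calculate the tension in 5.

T_5 ≈ 981 N

Resolve: ΣF_x = 539 cos 115° + 138 cos 183° + 56.7 cos 134° + T_4 cos 14.4° + T_5 cos 232.6° = 0.
        ΣF_y = 539 sin 115° + 138 sin 183° + 56.7 sin 134° + T_4 sin 14.4° + T_5 sin 232.6° = 0.
The known terms sum to (-405, 522.1) N, so 0.9686 T_4 − 0.6074 T_5 = 405 and 0.2487 T_4 − 0.7944 T_5 = -522.1.
Solving simultaneously: T_4 = 1033 N, T_5 = 980.5 N.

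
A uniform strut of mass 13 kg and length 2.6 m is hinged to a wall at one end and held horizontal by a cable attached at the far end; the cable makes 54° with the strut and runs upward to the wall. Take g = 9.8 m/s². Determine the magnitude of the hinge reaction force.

|H| ≈ 78.7 N

Take torques about the hinge: T sin 54° · 2.6 = 13×9.8×1.3 = 165.62 N·m.
So T = 165.62 / (0.8090 × 2.6) = 78.738 N.
ΣF_x = 0: H_x = T cos 54° = 46.281 N.
ΣF_y = 0: H_y = (13×9.8) − T sin 54° = 127.4 − 63.7 = 63.7 N.
|H| = √(H_x² + H_y²) = √((46.281)² + (63.7)²) = 78.738 N.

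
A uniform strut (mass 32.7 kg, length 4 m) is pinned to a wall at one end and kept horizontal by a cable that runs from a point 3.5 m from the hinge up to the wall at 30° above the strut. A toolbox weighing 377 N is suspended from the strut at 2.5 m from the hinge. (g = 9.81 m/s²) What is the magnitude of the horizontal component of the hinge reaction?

Take torques about the hinge: T sin 30° · 3.5 = 32.7×9.81×2 + 377×2.5 = 1584.1 N·m.
So T = 1584.1 / (0.5000 × 3.5) = 905.19 N.
ΣF_x = 0: H_x = T cos 30° = 783.91 N.

H_x ≈ 784 N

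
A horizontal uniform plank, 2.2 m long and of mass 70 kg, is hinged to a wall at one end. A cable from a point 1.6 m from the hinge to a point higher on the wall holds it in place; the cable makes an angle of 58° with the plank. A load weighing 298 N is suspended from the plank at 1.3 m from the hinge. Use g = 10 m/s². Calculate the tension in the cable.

T ≈ 853 N

Take torques about the hinge: T sin 58° · 1.6 = 70×10×1.1 + 298×1.3 = 1157.4 N·m.
So T = 1157.4 / (0.8480 × 1.6) = 852.99 N.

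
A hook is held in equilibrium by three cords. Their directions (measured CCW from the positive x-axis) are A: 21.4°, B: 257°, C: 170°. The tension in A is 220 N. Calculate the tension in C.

Resolve: ΣF_x = 220 cos 21.4° + T_B cos 257° + T_C cos 170° = 0.
        ΣF_y = 220 sin 21.4° + T_B sin 257° + T_C sin 170° = 0.
The known terms sum to (204.8, 80.27) N, so -0.2250 T_B − 0.9848 T_C = -204.8 and -0.9744 T_B + 0.1736 T_C = -80.27.
Solving simultaneously: T_B = 114.8 N, T_C = 181.8 N.

T_C ≈ 182 N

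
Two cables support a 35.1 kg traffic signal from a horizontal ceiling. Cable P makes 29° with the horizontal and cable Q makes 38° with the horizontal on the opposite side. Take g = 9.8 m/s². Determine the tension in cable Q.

Weight W = 35.1 × 9.8 = 344 N acts straight down.
Horizontal: T_P cos 29° = T_Q cos 38°  →  T_P = 0.901 T_Q.
Vertical: T_P sin 29° + T_Q sin 38° = 344.
Substituting the horizontal relation into the vertical equation gives 1.052 T_Q = 344, so T_Q = 326.8 N.

T_Q ≈ 327 N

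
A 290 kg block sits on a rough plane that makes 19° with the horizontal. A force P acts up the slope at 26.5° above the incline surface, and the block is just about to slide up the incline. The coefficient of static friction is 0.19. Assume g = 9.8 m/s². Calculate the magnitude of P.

On the verge of sliding up the incline, friction equals μN and acts down the slope.
Perpendicular: N + P sin 26.5° = W cos 19° = 2687 N.
Along incline: P cos 26.5° = W sin 19° + μN  with W sin 19° = 925.3 N.
Solving the pair for P and N: P = 1466 N, N = 2033 N (and f = μN = 386.3 N).

P ≈ 1470 N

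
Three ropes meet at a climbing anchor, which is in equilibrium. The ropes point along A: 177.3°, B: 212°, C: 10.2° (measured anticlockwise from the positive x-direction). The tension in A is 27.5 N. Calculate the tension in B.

T_B ≈ 16.5 N

Resolve: ΣF_x = 27.5 cos 177.3° + T_B cos 212° + T_C cos 10.2° = 0.
        ΣF_y = 27.5 sin 177.3° + T_B sin 212° + T_C sin 10.2° = 0.
The known terms sum to (-27.47, 1.295) N, so -0.8480 T_B + 0.9842 T_C = 27.47 and -0.5299 T_B + 0.1771 T_C = -1.295.
Solving simultaneously: T_B = 16.53 N, T_C = 42.16 N.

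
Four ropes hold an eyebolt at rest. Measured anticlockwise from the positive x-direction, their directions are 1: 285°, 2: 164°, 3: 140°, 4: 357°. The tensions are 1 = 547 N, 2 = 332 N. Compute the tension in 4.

Resolve: ΣF_x = 547 cos 285° + 332 cos 164° + T_3 cos 140° + T_4 cos 357° = 0.
        ΣF_y = 547 sin 285° + 332 sin 164° + T_3 sin 140° + T_4 sin 357° = 0.
The known terms sum to (-177.6, -436.8) N, so -0.7660 T_3 + 0.9986 T_4 = 177.6 and 0.6428 T_3 − 0.0523 T_4 = 436.8.
Solving simultaneously: T_3 = 740.3 N, T_4 = 745.7 N.

T_4 ≈ 746 N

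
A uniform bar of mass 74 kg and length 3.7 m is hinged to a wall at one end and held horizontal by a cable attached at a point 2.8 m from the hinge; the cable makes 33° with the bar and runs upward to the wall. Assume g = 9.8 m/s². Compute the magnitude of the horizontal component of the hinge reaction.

Take torques about the hinge: T sin 33° · 2.8 = 74×9.8×1.85 = 1341.6 N·m.
So T = 1341.6 / (0.5446 × 2.8) = 879.76 N.
ΣF_x = 0: H_x = T cos 33° = 737.83 N.

H_x ≈ 738 N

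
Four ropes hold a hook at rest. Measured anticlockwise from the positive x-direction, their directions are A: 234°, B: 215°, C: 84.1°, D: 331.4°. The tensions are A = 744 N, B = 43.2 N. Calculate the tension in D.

Resolve: ΣF_x = 744 cos 234° + 43.2 cos 215° + T_C cos 84.1° + T_D cos 331.4° = 0.
        ΣF_y = 744 sin 234° + 43.2 sin 215° + T_C sin 84.1° + T_D sin 331.4° = 0.
The known terms sum to (-472.7, -626.7) N, so 0.1028 T_C + 0.8780 T_D = 472.7 and 0.9947 T_C − 0.4787 T_D = 626.7.
Solving simultaneously: T_C = 841.7 N, T_D = 439.8 N.

T_D ≈ 440 N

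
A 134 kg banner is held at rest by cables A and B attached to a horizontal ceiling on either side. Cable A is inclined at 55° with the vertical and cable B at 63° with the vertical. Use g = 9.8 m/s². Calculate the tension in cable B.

T_B ≈ 1220 N

Angles from the horizontal: cable A is 90° − 55° = 35°, cable B is 90° − 63° = 27°.
Weight W = 134 × 9.8 = 1313 N acts straight down.
Horizontal: T_A cos 35° = T_B cos 27°  →  T_A = 1.088 T_B.
Vertical: T_A sin 35° + T_B sin 27° = 1313.
Substituting the horizontal relation into the vertical equation gives 1.078 T_B = 1313, so T_B = 1218 N.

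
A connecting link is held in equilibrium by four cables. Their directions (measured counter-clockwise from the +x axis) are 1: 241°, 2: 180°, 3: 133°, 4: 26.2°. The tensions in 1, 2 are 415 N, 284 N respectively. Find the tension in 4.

Resolve: ΣF_x = 415 cos 241° + 284 cos 180° + T_3 cos 133° + T_4 cos 26.2° = 0.
        ΣF_y = 415 sin 241° + 284 sin 180° + T_3 sin 133° + T_4 sin 26.2° = 0.
The known terms sum to (-485.2, -363) N, so -0.6820 T_3 + 0.8973 T_4 = 485.2 and 0.7314 T_3 + 0.4415 T_4 = 363.
Solving simultaneously: T_3 = 116.4 N, T_4 = 629.2 N.

T_4 ≈ 629 N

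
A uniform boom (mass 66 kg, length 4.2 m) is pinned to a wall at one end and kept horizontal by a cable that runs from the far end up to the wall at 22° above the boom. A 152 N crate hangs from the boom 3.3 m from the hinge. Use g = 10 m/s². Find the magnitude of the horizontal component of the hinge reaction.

Take torques about the hinge: T sin 22° · 4.2 = 66×10×2.1 + 152×3.3 = 1887.6 N·m.
So T = 1887.6 / (0.3746 × 4.2) = 1199.7 N.
ΣF_x = 0: H_x = T cos 22° = 1112.4 N.

H_x ≈ 1110 N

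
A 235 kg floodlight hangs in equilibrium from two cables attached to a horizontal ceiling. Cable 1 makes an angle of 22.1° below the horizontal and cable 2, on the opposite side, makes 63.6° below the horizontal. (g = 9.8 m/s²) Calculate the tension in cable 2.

T_2 ≈ 2140 N

Weight W = 235 × 9.8 = 2303 N acts straight down.
Horizontal: T_1 cos 22.1° = T_2 cos 63.6°  →  T_1 = 0.4799 T_2.
Vertical: T_1 sin 22.1° + T_2 sin 63.6° = 2303.
Substituting the horizontal relation into the vertical equation gives 1.076 T_2 = 2303, so T_2 = 2140 N.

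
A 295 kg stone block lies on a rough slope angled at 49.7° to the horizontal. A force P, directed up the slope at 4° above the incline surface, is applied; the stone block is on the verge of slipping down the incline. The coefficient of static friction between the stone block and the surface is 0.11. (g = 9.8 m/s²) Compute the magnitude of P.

On the verge of sliding down the incline, friction equals μN and acts up the slope.
Perpendicular: N + P sin 4° = W cos 49.7° = 1870 N.
Along incline: P cos 4° + μN = W sin 49.7° with W sin 49.7° = 2205 N.
Solving the pair for P and N: P = 2020 N, N = 1729 N (and f = μN = 190.2 N).

P ≈ 2020 N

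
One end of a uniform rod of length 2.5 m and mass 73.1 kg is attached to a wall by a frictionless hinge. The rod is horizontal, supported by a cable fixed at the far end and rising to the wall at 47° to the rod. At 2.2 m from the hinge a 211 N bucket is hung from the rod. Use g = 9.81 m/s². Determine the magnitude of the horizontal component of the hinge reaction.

H_x ≈ 508 N

Take torques about the hinge: T sin 47° · 2.5 = 73.1×9.81×1.25 + 211×2.2 = 1360.6 N·m.
So T = 1360.6 / (0.7314 × 2.5) = 744.15 N.
ΣF_x = 0: H_x = T cos 47° = 507.51 N.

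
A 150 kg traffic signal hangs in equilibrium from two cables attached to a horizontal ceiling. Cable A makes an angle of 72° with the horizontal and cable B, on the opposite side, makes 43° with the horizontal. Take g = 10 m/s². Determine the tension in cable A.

T_A ≈ 1210 N

Weight W = 150 × 10 = 1500 N acts straight down.
Horizontal: T_A cos 72° = T_B cos 43°  →  T_B = 0.4225 T_A.
Vertical: T_A sin 72° + T_B sin 43° = 1500.
Substituting the horizontal relation into the vertical equation gives 1.239 T_A = 1500, so T_A = 1210 N.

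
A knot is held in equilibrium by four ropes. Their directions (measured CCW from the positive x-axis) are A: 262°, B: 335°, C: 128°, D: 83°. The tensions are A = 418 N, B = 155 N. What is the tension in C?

T_C ≈ 198 N

Resolve: ΣF_x = 418 cos 262° + 155 cos 335° + T_C cos 128° + T_D cos 83° = 0.
        ΣF_y = 418 sin 262° + 155 sin 335° + T_C sin 128° + T_D sin 83° = 0.
The known terms sum to (82.3, -479.4) N, so -0.6157 T_C + 0.1219 T_D = -82.3 and 0.7880 T_C + 0.9925 T_D = 479.4.
Solving simultaneously: T_C = 198.2 N, T_D = 325.7 N.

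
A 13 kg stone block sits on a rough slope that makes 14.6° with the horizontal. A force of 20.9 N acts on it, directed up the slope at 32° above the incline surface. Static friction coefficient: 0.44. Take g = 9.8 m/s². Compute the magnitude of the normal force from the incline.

Axes along / perpendicular to the incline. W sin 14.6° = 32.11 N down-slope; W cos 14.6° = 123.3 N into the surface.
Perpendicular: N = W cos 14.6° − P sin 32° = 123.3 − 11.08 = 112.2 N.
Along incline: P cos 32° + f = W sin 14.6° (friction acts up-slope) → f = 32.11 − 17.72 = 14.39 N.
|f| = 14.39 N ≤ μN = 49.37 N, so the stone block is indeed static.

N ≈ 112 N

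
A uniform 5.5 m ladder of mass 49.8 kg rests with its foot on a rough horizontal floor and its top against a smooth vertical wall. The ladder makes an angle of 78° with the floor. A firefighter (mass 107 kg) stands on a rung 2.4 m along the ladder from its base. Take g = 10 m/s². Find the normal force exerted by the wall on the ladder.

Torques about the foot: N_wall · 5.5 sin 78° = 49.8×10×2.75 cos 78° + 107×10×2.4 cos 78° → N_wall = 152.17 N.

N_wall ≈ 152 N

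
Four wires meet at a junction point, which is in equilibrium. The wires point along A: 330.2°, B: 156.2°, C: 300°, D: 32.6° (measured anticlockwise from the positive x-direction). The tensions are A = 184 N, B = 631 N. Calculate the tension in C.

T_C ≈ 363 N

Resolve: ΣF_x = 184 cos 330.2° + 631 cos 156.2° + T_C cos 300° + T_D cos 32.6° = 0.
        ΣF_y = 184 sin 330.2° + 631 sin 156.2° + T_C sin 300° + T_D sin 32.6° = 0.
The known terms sum to (-417.7, 163.2) N, so 0.5000 T_C + 0.8425 T_D = 417.7 and -0.8660 T_C + 0.5388 T_D = -163.2.
Solving simultaneously: T_C = 362.9 N, T_D = 280.4 N.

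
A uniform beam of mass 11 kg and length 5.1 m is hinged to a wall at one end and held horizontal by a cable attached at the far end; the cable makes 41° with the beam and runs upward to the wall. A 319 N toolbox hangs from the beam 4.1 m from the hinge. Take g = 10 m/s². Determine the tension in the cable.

Take torques about the hinge: T sin 41° · 5.1 = 11×10×2.55 + 319×4.1 = 1588.4 N·m.
So T = 1588.4 / (0.6561 × 5.1) = 474.73 N.

T ≈ 475 N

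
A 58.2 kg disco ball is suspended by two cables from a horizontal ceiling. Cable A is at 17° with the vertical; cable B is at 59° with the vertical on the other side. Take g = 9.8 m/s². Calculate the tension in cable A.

Angles from the horizontal: cable A is 90° − 17° = 73°, cable B is 90° − 59° = 31°.
Weight W = 58.2 × 9.8 = 570.4 N acts straight down.
Horizontal: T_A cos 73° = T_B cos 31°  →  T_B = 0.3411 T_A.
Vertical: T_A sin 73° + T_B sin 31° = 570.4.
Substituting the horizontal relation into the vertical equation gives 1.132 T_A = 570.4, so T_A = 503.9 N.

T_A ≈ 504 N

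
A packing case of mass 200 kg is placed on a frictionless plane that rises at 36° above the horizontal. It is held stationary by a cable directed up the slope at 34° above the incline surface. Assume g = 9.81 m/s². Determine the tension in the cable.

Take axes along and perpendicular to the incline. Weight components: W sin 36° = 1153 N down-slope, W cos 36° = 1587 N into the surface.
Along incline: T cos 34° = W sin 36° → T = 1391 N.
Perpendicular: N = W cos 36° − T sin 34° = 809.4 N.

T ≈ 1390 N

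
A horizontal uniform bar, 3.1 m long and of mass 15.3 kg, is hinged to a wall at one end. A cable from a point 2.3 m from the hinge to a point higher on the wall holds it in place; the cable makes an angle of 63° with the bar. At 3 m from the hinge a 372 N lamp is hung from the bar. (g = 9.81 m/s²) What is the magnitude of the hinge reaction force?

Take torques about the hinge: T sin 63° · 2.3 = 15.3×9.81×1.55 + 372×3 = 1348.6 N·m.
So T = 1348.6 / (0.8910 × 2.3) = 658.1 N.
ΣF_x = 0: H_x = T cos 63° = 298.77 N.
ΣF_y = 0: H_y = (15.3×9.81 + 372) − T sin 63° = 522.09 − 586.37 = -64.274 N.
|H| = √(H_x² + H_y²) = √((298.77)² + (-64.274)²) = 305.6 N.

|H| ≈ 306 N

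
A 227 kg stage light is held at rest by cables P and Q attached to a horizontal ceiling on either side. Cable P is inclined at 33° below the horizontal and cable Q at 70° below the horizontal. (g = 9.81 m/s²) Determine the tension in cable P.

Weight W = 227 × 9.81 = 2227 N acts straight down.
Horizontal: T_P cos 33° = T_Q cos 70°  →  T_Q = 2.452 T_P.
Vertical: T_P sin 33° + T_Q sin 70° = 2227.
Substituting the horizontal relation into the vertical equation gives 2.849 T_P = 2227, so T_P = 781.7 N.

T_P ≈ 782 N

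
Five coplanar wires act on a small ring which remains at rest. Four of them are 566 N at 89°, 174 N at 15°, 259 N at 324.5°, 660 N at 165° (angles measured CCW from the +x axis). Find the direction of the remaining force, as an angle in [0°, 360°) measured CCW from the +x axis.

θ ≈ 292°

Sum the known components: ΣF_x = -248.7 N, ΣF_y = 631.4 N.
For equilibrium the remaining force must supply (−ΣF_x, −ΣF_y) = (248.7, -631.4) N.
Magnitude = √((248.7)² + (-631.4)²) = 678.6 N; direction = atan2(-631.4, 248.7) = 291.5°.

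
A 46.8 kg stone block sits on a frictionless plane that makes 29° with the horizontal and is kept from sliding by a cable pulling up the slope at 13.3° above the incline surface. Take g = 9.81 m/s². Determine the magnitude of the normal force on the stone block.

Take axes along and perpendicular to the incline. Weight components: W sin 29° = 222.6 N down-slope, W cos 29° = 401.5 N into the surface.
Along incline: T cos 13.3° = W sin 29° → T = 228.7 N.
Perpendicular: N = W cos 29° − T sin 13.3° = 348.9 N.

N ≈ 349 N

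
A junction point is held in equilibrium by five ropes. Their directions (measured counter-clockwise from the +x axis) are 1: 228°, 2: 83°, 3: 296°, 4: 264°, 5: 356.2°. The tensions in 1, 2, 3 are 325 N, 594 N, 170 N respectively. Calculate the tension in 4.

T_4 ≈ 190 N

Resolve: ΣF_x = 325 cos 228° + 594 cos 83° + 170 cos 296° + T_4 cos 264° + T_5 cos 356.2° = 0.
        ΣF_y = 325 sin 228° + 594 sin 83° + 170 sin 296° + T_4 sin 264° + T_5 sin 356.2° = 0.
The known terms sum to (-70.55, 195.3) N, so -0.1045 T_4 + 0.9978 T_5 = 70.55 and -0.9945 T_4 − 0.0663 T_5 = -195.3.
Solving simultaneously: T_4 = 190.3 N, T_5 = 90.64 N.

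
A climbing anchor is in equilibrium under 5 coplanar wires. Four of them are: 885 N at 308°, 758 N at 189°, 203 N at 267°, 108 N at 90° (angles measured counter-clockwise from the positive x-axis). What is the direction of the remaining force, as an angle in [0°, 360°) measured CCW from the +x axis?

θ ≈ 76.8°

Sum the known components: ΣF_x = -214.4 N, ΣF_y = -910.7 N.
For equilibrium the remaining force must supply (−ΣF_x, −ΣF_y) = (214.4, 910.7) N.
Magnitude = √((214.4)² + (910.7)²) = 935.6 N; direction = atan2(910.7, 214.4) = 76.8°.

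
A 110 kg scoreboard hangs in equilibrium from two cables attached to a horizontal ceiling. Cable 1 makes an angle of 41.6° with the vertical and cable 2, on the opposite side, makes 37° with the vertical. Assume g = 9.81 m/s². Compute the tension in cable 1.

T_1 ≈ 662 N

Angles from the horizontal: cable 1 is 90° − 41.6° = 48.4°, cable 2 is 90° − 37° = 53°.
Weight W = 110 × 9.81 = 1079 N acts straight down.
Horizontal: T_1 cos 48.4° = T_2 cos 53°  →  T_2 = 1.103 T_1.
Vertical: T_1 sin 48.4° + T_2 sin 53° = 1079.
Substituting the horizontal relation into the vertical equation gives 1.629 T_1 = 1079, so T_1 = 662.5 N.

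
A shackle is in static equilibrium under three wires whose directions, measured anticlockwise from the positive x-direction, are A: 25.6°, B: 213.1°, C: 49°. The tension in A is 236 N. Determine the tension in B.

Resolve: ΣF_x = 236 cos 25.6° + T_B cos 213.1° + T_C cos 49° = 0.
        ΣF_y = 236 sin 25.6° + T_B sin 213.1° + T_C sin 49° = 0.
The known terms sum to (212.8, 102) N, so -0.8377 T_B + 0.6561 T_C = -212.8 and -0.5461 T_B + 0.7547 T_C = -102.
Solving simultaneously: T_B = 342.1 N, T_C = 112.4 N.

T_B ≈ 342 N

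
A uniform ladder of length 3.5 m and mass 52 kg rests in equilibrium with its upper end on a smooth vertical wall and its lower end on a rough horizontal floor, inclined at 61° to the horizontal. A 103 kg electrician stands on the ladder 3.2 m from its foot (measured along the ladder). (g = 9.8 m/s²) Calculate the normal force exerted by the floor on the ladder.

ΣF_y = 0: N_floor = 52×9.8 + 103×9.8 = 1519 N.

N_floor ≈ 1520 N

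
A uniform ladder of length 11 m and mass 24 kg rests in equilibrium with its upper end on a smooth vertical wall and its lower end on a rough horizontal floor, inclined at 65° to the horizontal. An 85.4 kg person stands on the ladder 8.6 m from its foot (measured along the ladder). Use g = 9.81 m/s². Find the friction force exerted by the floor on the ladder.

f ≈ 360 N

Torques about the foot: N_wall · 11 sin 65° = 24×9.81×5.5 cos 65° + 85.4×9.81×8.6 cos 65° → N_wall = 360.32 N.
ΣF_x = 0: f_floor = N_wall = 360.32 N.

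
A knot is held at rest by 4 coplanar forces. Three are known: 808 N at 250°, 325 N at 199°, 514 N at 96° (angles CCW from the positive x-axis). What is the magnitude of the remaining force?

F ≈ 729 N

Sum the known components: ΣF_x = -637.4 N, ΣF_y = -353.9 N.
For equilibrium the remaining force must supply (−ΣF_x, −ΣF_y) = (637.4, 353.9) N.
Magnitude = √((637.4)² + (353.9)²) = 729 N; direction = atan2(353.9, 637.4) = 29.0°.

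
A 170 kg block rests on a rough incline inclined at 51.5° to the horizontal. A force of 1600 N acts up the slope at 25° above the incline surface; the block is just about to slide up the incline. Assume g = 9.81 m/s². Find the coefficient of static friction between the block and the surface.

μ ≈ 0.400

On the verge of sliding up the incline, friction is at its maximum μN and acts down the slope.
Perpendicular to incline: N = W cos 51.5° − P sin 25° = 1038 − 676.2 = 362 N.
Along incline: P cos 25° − μN = W sin 51.5° → μ = −(W sin 51.5° − P cos 25°) / N = 0.4004.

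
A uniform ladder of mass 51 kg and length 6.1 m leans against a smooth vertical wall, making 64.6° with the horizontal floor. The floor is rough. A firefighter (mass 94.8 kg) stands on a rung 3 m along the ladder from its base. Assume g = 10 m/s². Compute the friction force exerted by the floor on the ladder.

f ≈ 342 N

Torques about the foot: N_wall · 6.1 sin 64.6° = 51×10×3.05 cos 64.6° + 94.8×10×3 cos 64.6° → N_wall = 342.46 N.
ΣF_x = 0: f_floor = N_wall = 342.46 N.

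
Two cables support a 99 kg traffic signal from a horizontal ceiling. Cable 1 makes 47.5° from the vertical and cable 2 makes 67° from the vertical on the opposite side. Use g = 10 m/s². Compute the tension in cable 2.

T_2 ≈ 802 N

Angles from the horizontal: cable 1 is 90° − 47.5° = 42.5°, cable 2 is 90° − 67° = 23°.
Weight W = 99 × 10 = 990 N acts straight down.
Horizontal: T_1 cos 42.5° = T_2 cos 23°  →  T_1 = 1.249 T_2.
Vertical: T_1 sin 42.5° + T_2 sin 23° = 990.
Substituting the horizontal relation into the vertical equation gives 1.234 T_2 = 990, so T_2 = 802.1 N.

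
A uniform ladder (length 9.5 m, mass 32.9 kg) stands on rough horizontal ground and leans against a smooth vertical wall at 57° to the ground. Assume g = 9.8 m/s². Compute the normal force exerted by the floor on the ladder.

ΣF_y = 0: N_floor = 32.9×9.8 = 322.42 N.

N_floor ≈ 322 N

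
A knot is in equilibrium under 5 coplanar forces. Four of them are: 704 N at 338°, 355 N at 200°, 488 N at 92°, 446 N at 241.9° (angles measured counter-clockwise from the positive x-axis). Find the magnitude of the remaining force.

Sum the known components: ΣF_x = 92.04 N, ΣF_y = -290.9 N.
For equilibrium the remaining force must supply (−ΣF_x, −ΣF_y) = (-92.04, 290.9) N.
Magnitude = √((-92.04)² + (290.9)²) = 305.1 N; direction = atan2(290.9, -92.04) = 107.6°.

F ≈ 305 N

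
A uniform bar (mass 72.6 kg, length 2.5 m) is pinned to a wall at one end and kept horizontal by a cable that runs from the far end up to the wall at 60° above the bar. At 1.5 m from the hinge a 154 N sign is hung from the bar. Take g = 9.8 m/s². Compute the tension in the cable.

Take torques about the hinge: T sin 60° · 2.5 = 72.6×9.8×1.25 + 154×1.5 = 1120.3 N·m.
So T = 1120.3 / (0.8660 × 2.5) = 517.47 N.

T ≈ 517 N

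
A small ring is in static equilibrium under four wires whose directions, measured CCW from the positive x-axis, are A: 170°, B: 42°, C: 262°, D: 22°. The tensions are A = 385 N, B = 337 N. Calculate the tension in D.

Resolve: ΣF_x = 385 cos 170° + 337 cos 42° + T_C cos 262° + T_D cos 22° = 0.
        ΣF_y = 385 sin 170° + 337 sin 42° + T_C sin 262° + T_D sin 22° = 0.
The known terms sum to (-128.7, 292.4) N, so -0.1392 T_C + 0.9272 T_D = 128.7 and -0.9903 T_C + 0.3746 T_D = -292.4.
Solving simultaneously: T_C = 368.7 N, T_D = 194.2 N.

T_D ≈ 194 N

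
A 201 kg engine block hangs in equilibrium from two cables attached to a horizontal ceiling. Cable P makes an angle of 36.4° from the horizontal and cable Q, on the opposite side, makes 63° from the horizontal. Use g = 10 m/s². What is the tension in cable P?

T_P ≈ 925 N

Weight W = 201 × 10 = 2010 N acts straight down.
Horizontal: T_P cos 36.4° = T_Q cos 63°  →  T_Q = 1.773 T_P.
Vertical: T_P sin 36.4° + T_Q sin 63° = 2010.
Substituting the horizontal relation into the vertical equation gives 2.173 T_P = 2010, so T_P = 924.9 N.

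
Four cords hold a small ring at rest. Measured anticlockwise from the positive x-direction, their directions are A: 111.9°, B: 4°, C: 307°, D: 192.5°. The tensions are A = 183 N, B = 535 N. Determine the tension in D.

T_D ≈ 545 N

Resolve: ΣF_x = 183 cos 111.9° + 535 cos 4° + T_C cos 307° + T_D cos 192.5° = 0.
        ΣF_y = 183 sin 111.9° + 535 sin 4° + T_C sin 307° + T_D sin 192.5° = 0.
The known terms sum to (465.4, 207.1) N, so 0.6018 T_C − 0.9763 T_D = -465.4 and -0.7986 T_C − 0.2164 T_D = -207.1.
Solving simultaneously: T_C = 111.5 N, T_D = 545.5 N.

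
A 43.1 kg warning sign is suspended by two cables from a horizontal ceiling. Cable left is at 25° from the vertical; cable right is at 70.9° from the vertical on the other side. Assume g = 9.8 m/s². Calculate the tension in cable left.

T_left ≈ 401 N

Angles from the horizontal: cable left is 90° − 25° = 65°, cable right is 90° − 70.9° = 19.1°.
Weight W = 43.1 × 9.8 = 422.4 N acts straight down.
Horizontal: T_left cos 65° = T_right cos 19.1°  →  T_right = 0.4472 T_left.
Vertical: T_left sin 65° + T_right sin 19.1° = 422.4.
Substituting the horizontal relation into the vertical equation gives 1.053 T_left = 422.4, so T_left = 401.3 N.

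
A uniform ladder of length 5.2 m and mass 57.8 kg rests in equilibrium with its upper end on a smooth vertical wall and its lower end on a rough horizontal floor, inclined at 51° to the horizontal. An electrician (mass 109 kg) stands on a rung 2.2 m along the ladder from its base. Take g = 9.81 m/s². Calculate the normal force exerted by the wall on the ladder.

Torques about the foot: N_wall · 5.2 sin 51° = 57.8×9.81×2.6 cos 51° + 109×9.81×2.2 cos 51° → N_wall = 595.92 N.

N_wall ≈ 596 N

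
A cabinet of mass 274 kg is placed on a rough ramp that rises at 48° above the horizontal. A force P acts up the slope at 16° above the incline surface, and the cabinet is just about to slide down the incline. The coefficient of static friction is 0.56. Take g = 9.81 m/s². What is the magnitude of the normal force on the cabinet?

On the verge of sliding down the incline, friction equals μN and acts up the slope.
Perpendicular: N + P sin 16° = W cos 48° = 1799 N.
Along incline: P cos 16° + μN = W sin 48° with W sin 48° = 1998 N.
Solving the pair for P and N: P = 1227 N, N = 1460 N (and f = μN = 817.8 N).

N ≈ 1460 N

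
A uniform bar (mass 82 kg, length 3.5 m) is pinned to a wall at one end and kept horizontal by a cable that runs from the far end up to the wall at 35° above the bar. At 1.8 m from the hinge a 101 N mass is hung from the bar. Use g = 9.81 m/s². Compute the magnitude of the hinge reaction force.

|H| ≈ 790 N

Take torques about the hinge: T sin 35° · 3.5 = 82×9.81×1.75 + 101×1.8 = 1589.5 N·m.
So T = 1589.5 / (0.5736 × 3.5) = 791.79 N.
ΣF_x = 0: H_x = T cos 35° = 648.6 N.
ΣF_y = 0: H_y = (82×9.81 + 101) − T sin 35° = 905.42 − 454.15 = 451.27 N.
|H| = √(H_x² + H_y²) = √((648.6)² + (451.27)²) = 790.14 N.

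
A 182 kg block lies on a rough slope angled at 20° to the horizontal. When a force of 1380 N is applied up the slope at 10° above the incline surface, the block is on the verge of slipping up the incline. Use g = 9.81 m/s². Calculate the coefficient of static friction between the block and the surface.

μ ≈ 0.520

On the verge of sliding up the incline, friction is at its maximum μN and acts down the slope.
Perpendicular to incline: N = W cos 20° − P sin 10° = 1678 − 239.6 = 1438 N.
Along incline: P cos 10° − μN = W sin 20° → μ = −(W sin 20° − P cos 10°) / N = 0.5204.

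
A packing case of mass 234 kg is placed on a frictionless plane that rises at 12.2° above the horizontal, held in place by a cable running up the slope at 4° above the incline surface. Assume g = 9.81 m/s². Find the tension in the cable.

Take axes along and perpendicular to the incline. Weight components: W sin 12.2° = 485.1 N down-slope, W cos 12.2° = 2244 N into the surface.
Along incline: T cos 4° = W sin 12.2° → T = 486.3 N.
Perpendicular: N = W cos 12.2° − T sin 4° = 2210 N.

T ≈ 486 N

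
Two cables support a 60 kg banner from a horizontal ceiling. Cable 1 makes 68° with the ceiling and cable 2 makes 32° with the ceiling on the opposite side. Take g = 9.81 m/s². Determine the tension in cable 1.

Weight W = 60 × 9.81 = 588.6 N acts straight down.
Horizontal: T_1 cos 68° = T_2 cos 32°  →  T_2 = 0.4417 T_1.
Vertical: T_1 sin 68° + T_2 sin 32° = 588.6.
Substituting the horizontal relation into the vertical equation gives 1.161 T_1 = 588.6, so T_1 = 506.9 N.

T_1 ≈ 507 N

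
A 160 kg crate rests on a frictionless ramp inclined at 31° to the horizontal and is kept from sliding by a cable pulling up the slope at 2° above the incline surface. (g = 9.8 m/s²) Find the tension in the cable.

T ≈ 808 N

Take axes along and perpendicular to the incline. Weight components: W sin 31° = 807.6 N down-slope, W cos 31° = 1344 N into the surface.
Along incline: T cos 2° = W sin 31° → T = 808.1 N.
Perpendicular: N = W cos 31° − T sin 2° = 1316 N.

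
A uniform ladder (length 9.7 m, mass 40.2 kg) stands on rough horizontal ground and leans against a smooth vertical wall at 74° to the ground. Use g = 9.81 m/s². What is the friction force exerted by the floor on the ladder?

Torques about the foot: N_wall · 9.7 sin 74° = 40.2×9.81×4.85 cos 74° → N_wall = 56.541 N.
ΣF_x = 0: f_floor = N_wall = 56.541 N.

f ≈ 56.5 N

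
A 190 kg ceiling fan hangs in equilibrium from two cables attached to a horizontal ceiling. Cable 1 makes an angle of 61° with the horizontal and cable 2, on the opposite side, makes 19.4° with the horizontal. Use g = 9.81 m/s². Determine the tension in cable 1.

Weight W = 190 × 9.81 = 1864 N acts straight down.
Horizontal: T_1 cos 61° = T_2 cos 19.4°  →  T_2 = 0.514 T_1.
Vertical: T_1 sin 61° + T_2 sin 19.4° = 1864.
Substituting the horizontal relation into the vertical equation gives 1.045 T_1 = 1864, so T_1 = 1783 N.

T_1 ≈ 1780 N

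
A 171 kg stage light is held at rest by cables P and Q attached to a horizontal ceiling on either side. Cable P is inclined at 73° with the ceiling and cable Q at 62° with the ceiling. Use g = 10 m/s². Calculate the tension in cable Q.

Weight W = 171 × 10 = 1710 N acts straight down.
Horizontal: T_P cos 73° = T_Q cos 62°  →  T_P = 1.606 T_Q.
Vertical: T_P sin 73° + T_Q sin 62° = 1710.
Substituting the horizontal relation into the vertical equation gives 2.419 T_Q = 1710, so T_Q = 707 N.

T_Q ≈ 707 N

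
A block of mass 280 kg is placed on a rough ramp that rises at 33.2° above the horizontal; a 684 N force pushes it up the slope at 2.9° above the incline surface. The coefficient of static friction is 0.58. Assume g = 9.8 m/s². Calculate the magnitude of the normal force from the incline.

N ≈ 2260 N

Axes along / perpendicular to the incline. W sin 33.2° = 1503 N down-slope; W cos 33.2° = 2296 N into the surface.
Perpendicular: N = W cos 33.2° − P sin 2.9° = 2296 − 34.61 = 2261 N.
Along incline: P cos 2.9° + f = W sin 33.2° (friction acts up-slope) → f = 1503 − 683.1 = 819.4 N.
|f| = 819.4 N ≤ μN = 1312 N, so the block is indeed static.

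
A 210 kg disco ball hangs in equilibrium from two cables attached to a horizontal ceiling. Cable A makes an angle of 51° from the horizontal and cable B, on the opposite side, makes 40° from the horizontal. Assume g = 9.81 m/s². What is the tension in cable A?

Weight W = 210 × 9.81 = 2060 N acts straight down.
Horizontal: T_A cos 51° = T_B cos 40°  →  T_B = 0.8215 T_A.
Vertical: T_A sin 51° + T_B sin 40° = 2060.
Substituting the horizontal relation into the vertical equation gives 1.305 T_A = 2060, so T_A = 1578 N.

T_A ≈ 1580 N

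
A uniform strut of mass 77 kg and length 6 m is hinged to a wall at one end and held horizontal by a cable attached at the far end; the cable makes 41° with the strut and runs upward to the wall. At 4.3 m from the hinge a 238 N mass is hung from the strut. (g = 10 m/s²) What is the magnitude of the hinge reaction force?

|H| ≈ 783 N

Take torques about the hinge: T sin 41° · 6 = 77×10×3 + 238×4.3 = 3333.4 N·m.
So T = 3333.4 / (0.6561 × 6) = 846.82 N.
ΣF_x = 0: H_x = T cos 41° = 639.11 N.
ΣF_y = 0: H_y = (77×10 + 238) − T sin 41° = 1008 − 555.57 = 452.43 N.
|H| = √(H_x² + H_y²) = √((639.11)² + (452.43)²) = 783.04 N.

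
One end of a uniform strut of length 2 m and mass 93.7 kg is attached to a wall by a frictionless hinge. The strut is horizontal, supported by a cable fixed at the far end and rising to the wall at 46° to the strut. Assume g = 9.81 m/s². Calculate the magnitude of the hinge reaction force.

Take torques about the hinge: T sin 46° · 2 = 93.7×9.81×1 = 919.2 N·m.
So T = 919.2 / (0.7193 × 2) = 638.92 N.
ΣF_x = 0: H_x = T cos 46° = 443.83 N.
ΣF_y = 0: H_y = (93.7×9.81) − T sin 46° = 919.2 − 459.6 = 459.6 N.
|H| = √(H_x² + H_y²) = √((443.83)² + (459.6)²) = 638.92 N.

|H| ≈ 639 N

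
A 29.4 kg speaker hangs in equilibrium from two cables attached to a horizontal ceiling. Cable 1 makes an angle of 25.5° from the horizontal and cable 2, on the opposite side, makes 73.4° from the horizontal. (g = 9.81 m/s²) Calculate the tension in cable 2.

T_2 ≈ 263 N

Weight W = 29.4 × 9.81 = 288.4 N acts straight down.
Horizontal: T_1 cos 25.5° = T_2 cos 73.4°  →  T_1 = 0.3165 T_2.
Vertical: T_1 sin 25.5° + T_2 sin 73.4° = 288.4.
Substituting the horizontal relation into the vertical equation gives 1.095 T_2 = 288.4, so T_2 = 263.5 N.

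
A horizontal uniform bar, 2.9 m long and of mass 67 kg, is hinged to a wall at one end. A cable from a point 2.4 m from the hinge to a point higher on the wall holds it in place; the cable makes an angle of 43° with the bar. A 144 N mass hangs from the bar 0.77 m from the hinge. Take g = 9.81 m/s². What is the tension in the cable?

Take torques about the hinge: T sin 43° · 2.4 = 67×9.81×1.45 + 144×0.77 = 1063.9 N·m.
So T = 1063.9 / (0.6820 × 2.4) = 650 N.

T ≈ 650 N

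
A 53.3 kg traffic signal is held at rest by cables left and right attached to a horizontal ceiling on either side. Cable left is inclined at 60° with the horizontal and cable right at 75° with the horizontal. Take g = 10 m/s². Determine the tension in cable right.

Weight W = 53.3 × 10 = 533 N acts straight down.
Horizontal: T_left cos 60° = T_right cos 75°  →  T_left = 0.5176 T_right.
Vertical: T_left sin 60° + T_right sin 75° = 533.
Substituting the horizontal relation into the vertical equation gives 1.414 T_right = 533, so T_right = 376.9 N.

T_right ≈ 377 N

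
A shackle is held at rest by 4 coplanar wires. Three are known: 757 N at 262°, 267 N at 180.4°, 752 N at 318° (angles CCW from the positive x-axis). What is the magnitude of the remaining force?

Sum the known components: ΣF_x = 186.5 N, ΣF_y = -1255 N.
For equilibrium the remaining force must supply (−ΣF_x, −ΣF_y) = (-186.5, 1255) N.
Magnitude = √((-186.5)² + (1255)²) = 1268 N; direction = atan2(1255, -186.5) = 98.5°.

F ≈ 1270 N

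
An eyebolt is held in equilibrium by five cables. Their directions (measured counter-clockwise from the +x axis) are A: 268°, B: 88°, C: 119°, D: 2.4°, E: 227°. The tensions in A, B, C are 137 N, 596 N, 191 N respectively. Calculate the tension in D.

Resolve: ΣF_x = 137 cos 268° + 596 cos 88° + 191 cos 119° + T_D cos 2.4° + T_E cos 227° = 0.
        ΣF_y = 137 sin 268° + 596 sin 88° + 191 sin 119° + T_D sin 2.4° + T_E sin 227° = 0.
The known terms sum to (-76.58, 625.8) N, so 0.9991 T_D − 0.6820 T_E = 76.58 and 0.0419 T_D − 0.7314 T_E = -625.8.
Solving simultaneously: T_D = 687.6 N, T_E = 895 N.

T_D ≈ 688 N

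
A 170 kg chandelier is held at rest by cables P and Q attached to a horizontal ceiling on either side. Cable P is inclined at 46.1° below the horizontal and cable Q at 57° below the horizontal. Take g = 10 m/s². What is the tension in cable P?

Weight W = 170 × 10 = 1700 N acts straight down.
Horizontal: T_P cos 46.1° = T_Q cos 57°  →  T_Q = 1.273 T_P.
Vertical: T_P sin 46.1° + T_Q sin 57° = 1700.
Substituting the horizontal relation into the vertical equation gives 1.788 T_P = 1700, so T_P = 950.6 N.

T_P ≈ 951 N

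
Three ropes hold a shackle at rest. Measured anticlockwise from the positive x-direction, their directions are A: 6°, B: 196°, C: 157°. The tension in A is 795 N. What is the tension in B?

Resolve: ΣF_x = 795 cos 6° + T_B cos 196° + T_C cos 157° = 0.
        ΣF_y = 795 sin 6° + T_B sin 196° + T_C sin 157° = 0.
The known terms sum to (790.6, 83.1) N, so -0.9613 T_B − 0.9205 T_C = -790.6 and -0.2756 T_B + 0.3907 T_C = -83.1.
Solving simultaneously: T_B = 612.4 N, T_C = 219.4 N.

T_B ≈ 612 N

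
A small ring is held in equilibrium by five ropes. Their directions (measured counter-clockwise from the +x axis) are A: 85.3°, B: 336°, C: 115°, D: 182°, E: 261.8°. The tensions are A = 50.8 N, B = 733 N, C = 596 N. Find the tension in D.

Resolve: ΣF_x = 50.8 cos 85.3° + 733 cos 336° + 596 cos 115° + T_D cos 182° + T_E cos 261.8° = 0.
        ΣF_y = 50.8 sin 85.3° + 733 sin 336° + 596 sin 115° + T_D sin 182° + T_E sin 261.8° = 0.
The known terms sum to (421.9, 292.7) N, so -0.9994 T_D − 0.1426 T_E = -421.9 and -0.0349 T_D − 0.9898 T_E = -292.7.
Solving simultaneously: T_D = 381.9 N, T_E = 282.2 N.

T_D ≈ 382 N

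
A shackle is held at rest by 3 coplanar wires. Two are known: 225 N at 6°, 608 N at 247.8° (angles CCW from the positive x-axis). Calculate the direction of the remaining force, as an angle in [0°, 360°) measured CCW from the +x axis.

θ ≈ 89.4°

Sum the known components: ΣF_x = -5.96 N, ΣF_y = -539.4 N.
For equilibrium the remaining force must supply (−ΣF_x, −ΣF_y) = (5.96, 539.4) N.
Magnitude = √((5.96)² + (539.4)²) = 539.4 N; direction = atan2(539.4, 5.96) = 89.4°.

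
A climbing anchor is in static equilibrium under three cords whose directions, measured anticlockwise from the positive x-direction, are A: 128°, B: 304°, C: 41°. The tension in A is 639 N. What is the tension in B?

T_B ≈ 643 N

Resolve: ΣF_x = 639 cos 128° + T_B cos 304° + T_C cos 41° = 0.
        ΣF_y = 639 sin 128° + T_B sin 304° + T_C sin 41° = 0.
The known terms sum to (-393.4, 503.5) N, so 0.5592 T_B + 0.7547 T_C = 393.4 and -0.8290 T_B + 0.6561 T_C = -503.5.
Solving simultaneously: T_B = 642.9 N, T_C = 44.91 N.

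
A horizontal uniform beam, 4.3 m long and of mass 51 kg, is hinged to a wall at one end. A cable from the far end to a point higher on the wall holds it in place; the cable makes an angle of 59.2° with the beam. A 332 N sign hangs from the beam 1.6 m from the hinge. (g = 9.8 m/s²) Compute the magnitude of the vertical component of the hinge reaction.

Take torques about the hinge: T sin 59.2° · 4.3 = 51×9.8×2.15 + 332×1.6 = 1605.8 N·m.
So T = 1605.8 / (0.8590 × 4.3) = 434.75 N.
ΣF_y = 0: H_y = (51×9.8 + 332) − T sin 59.2° = 831.8 − 373.43 = 458.37 N.

|H_y| ≈ 458 N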